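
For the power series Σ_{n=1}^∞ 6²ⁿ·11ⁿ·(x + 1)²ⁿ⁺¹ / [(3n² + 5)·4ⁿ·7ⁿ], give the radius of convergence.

Apply the ratio test: |a_{n+1}| / |a_n| = [(3n² + 5)/(3(n+1)² + 5)] · 36·11/(4·7), which tends to 99/7 as n → ∞.
Writing y = (x + 1)², the series in y has radius 7/99, so |x + 1| < √(7/99) and R = √77/33.

R = √77/33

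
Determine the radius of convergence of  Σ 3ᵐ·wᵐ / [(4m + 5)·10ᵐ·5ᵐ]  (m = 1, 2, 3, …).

R = 50/3

By the ratio test, |a_{m+1}/a_m| = [(4m + 5)/(4(m+1) + 5)] · 3/(10·5) → 3/50.
Hence the series converges for |w| < 1/(3/50) = 50/3, so the radius of convergence is 50/3.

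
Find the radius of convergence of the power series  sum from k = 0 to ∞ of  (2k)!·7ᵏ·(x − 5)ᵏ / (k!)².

By the ratio test, |a_{k+1}/a_k| = (2k+1)·(2k+2)/(k+1)² · 7 → 28.
The series converges when 28 · |x − 5| < 1, giving R = 1/28.

R = 1/28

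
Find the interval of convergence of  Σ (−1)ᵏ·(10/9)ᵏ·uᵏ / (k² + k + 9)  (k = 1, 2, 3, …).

[-9/10, 9/10]

The ratio of consecutive coefficients is [(k² + k + 9)/((k+1)² + (k+1) + 9)] · 10/9 → 10/9.
Convergence for |u| · 10/9 < 1, i.e. |u| < 9/10. So R = 9/10.
At u = 9/10: the series is dominated by a constant times Σ 1/k², which converges (p = 2 > 1).
Check u = -9/10: the series is dominated by a constant times Σ 1/k², which converges (p = 2 > 1).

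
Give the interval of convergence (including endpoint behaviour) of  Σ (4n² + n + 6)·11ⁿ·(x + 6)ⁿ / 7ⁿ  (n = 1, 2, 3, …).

Ratio test: |a_{n+1}/a_n| = [(4(n+1)² + (n+1) + 6)/(4n² + n + 6)] · 11/7 → 11/7 as n → ∞.
The series converges when 11/7 · |x + 6| < 1, giving R = 7/11.
Check x = -59/11: the terms have absolute value of order n², which does not tend to 0, so the series diverges by the divergence test.
Endpoint x = -73/11: the n-th term does not approach 0; divergence by the term test.

(-73/11, -59/11)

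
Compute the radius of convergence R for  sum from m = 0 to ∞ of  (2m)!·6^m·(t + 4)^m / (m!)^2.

Ratio test: |a_{m+1}/a_m| = (2m+1)·(2m+2)/(m+1)² · 6 → 24 as m → ∞.
The series converges when 24 · |t + 4| < 1, giving R = 1/24.

R = 1/24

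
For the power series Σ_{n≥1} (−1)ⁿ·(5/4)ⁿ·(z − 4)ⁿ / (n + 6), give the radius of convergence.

The ratio of consecutive coefficients is [(n + 6)/((n+1) + 6)] · 5/4 → 5/4.
Hence the series converges for |z − 4| < 1/(5/4) = 4/5, so the radius of convergence is 4/5.

R = 4/5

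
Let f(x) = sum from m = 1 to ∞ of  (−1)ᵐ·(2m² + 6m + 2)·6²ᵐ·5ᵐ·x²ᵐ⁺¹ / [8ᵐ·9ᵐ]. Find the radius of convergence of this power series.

Ratio test: |a_{m+1}/a_m| = [(2(m+1)² + 6(m+1) + 2)/(2m² + 6m + 2)] · 36·5/(8·9) → 5/2 as m → ∞.
Since the exponent of x increases by 2 each term, convergence requires |x|² < 2/5, hence R = √10/5.

R = √10/5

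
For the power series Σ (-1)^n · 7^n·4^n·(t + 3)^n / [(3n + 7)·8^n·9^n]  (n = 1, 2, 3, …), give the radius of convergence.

R = 18/7

Ratio test: |a_{n+1}/a_n| = [(3n + 7)/(3(n+1) + 7)] · 7·4/(8·9) → 7/18 as n → ∞.
Thus R = 1/(7/18) = 18/7.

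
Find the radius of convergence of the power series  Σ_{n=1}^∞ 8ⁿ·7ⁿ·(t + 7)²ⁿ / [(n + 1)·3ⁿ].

Ratio test: |a_{n+1}/a_n| = [(n + 1)/((n+1) + 1)] · 8·7/3 → 56/3 as n → ∞.
Writing y = (t + 7)², the series in y has radius 3/56, so |t + 7| < √(3/56) and R = √42/28.

R = √42/28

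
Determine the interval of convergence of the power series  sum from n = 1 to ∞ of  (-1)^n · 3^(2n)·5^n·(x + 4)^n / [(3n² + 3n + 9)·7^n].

[-187/45, -173/45]

Ratio test: |a_{n+1}/a_n| = [(3n² + 3n + 9)/(3(n+1)² + 3(n+1) + 9)] · 9·5/7 → 45/7 as n → ∞.
The series converges when 45/7 · |x + 4| < 1, giving R = 7/45.
At x = -173/45: absolute convergence follows by limit comparison with Σ 1/n².
When x = -187/45, absolute convergence follows by limit comparison with Σ 1/n².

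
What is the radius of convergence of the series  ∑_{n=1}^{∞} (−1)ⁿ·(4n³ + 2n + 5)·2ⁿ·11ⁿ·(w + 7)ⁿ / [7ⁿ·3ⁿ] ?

Ratio test: |a_{n+1}/a_n| = [(4(n+1)³ + 2(n+1) + 5)/(4n³ + 2n + 5)] · 2·11/(7·3) → 22/21 as n → ∞.
Convergence for |w + 7| · 22/21 < 1, i.e. |w + 7| < 21/22. So R = 21/22.

R = 21/22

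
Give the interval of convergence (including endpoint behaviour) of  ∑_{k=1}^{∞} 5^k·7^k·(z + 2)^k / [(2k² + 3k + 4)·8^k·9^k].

Ratio test: |a_{k+1}/a_k| = [(2k² + 3k + 4)/(2(k+1)² + 3(k+1) + 4)] · 5·7/(8·9) → 35/72 as k → ∞.
The series converges when 35/72 · |z + 2| < 1, giving R = 72/35.
When z = 2/35, the series is dominated by a constant times Σ 1/k², which converges (p = 2 > 1).
Check z = -142/35: the terms are on the order of 1/k², so the series converges absolutely by comparison with the p-series (p = 2 > 1).

[-142/35, 2/35]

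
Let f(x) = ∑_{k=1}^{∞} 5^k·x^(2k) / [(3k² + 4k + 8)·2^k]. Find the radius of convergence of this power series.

R = √10/5

The ratio of consecutive coefficients is [(3k² + 4k + 8)/(3(k+1)² + 4(k+1) + 8)] · 5/2 → 5/2.
Successive powers of x differ by 2, so the series converges when |x|² · 5/2 < 1, i.e. |x| < √(2/5). So R = √10/5.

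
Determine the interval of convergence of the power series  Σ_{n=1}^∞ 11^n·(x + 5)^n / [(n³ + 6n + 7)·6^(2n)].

Ratio test: |a_{n+1}/a_n| = [(n³ + 6n + 7)/((n+1)³ + 6(n+1) + 7)] · 11/36 → 11/36 as n → ∞.
Thus R = 1/(11/36) = 36/11.
Endpoint x = -19/11: the series is dominated by a constant times Σ 1/n³, which converges (p = 3 > 1).
Check x = -91/11: the series is dominated by a constant times Σ 1/n³, which converges (p = 3 > 1).

[-91/11, -19/11]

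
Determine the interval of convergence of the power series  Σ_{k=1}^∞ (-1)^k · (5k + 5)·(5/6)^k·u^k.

Ratio test: |a_{k+1}/a_k| = [(5(k+1) + 5)/(5k + 5)] · 5/6 → 5/6 as k → ∞.
The series converges when 5/6 · |u| < 1, giving R = 6/5.
Check u = 6/5: the terms do not tend to 0, so the series diverges.
When u = -6/5, the terms have absolute value of order k, which does not tend to 0, so the series diverges by the divergence test.

(-6/5, 6/5)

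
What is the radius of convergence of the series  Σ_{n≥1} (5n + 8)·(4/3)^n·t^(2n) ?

R = √3/2

By the ratio test, |a_{n+1}/a_n| = [(5(n+1) + 8)/(5n + 8)] · 4/3 → 4/3.
Successive powers of t differ by 2, so the series converges when |t|² · 4/3 < 1, i.e. |t| < √(3/4). So R = √3/2.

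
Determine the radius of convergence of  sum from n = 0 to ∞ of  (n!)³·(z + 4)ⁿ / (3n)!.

R = 27

The ratio of consecutive coefficients is (n+1)³/[(3n+1)·(3n+2)·(3n+3)] → 1/27.
The series converges when 1/27 · |z + 4| < 1, giving R = 27.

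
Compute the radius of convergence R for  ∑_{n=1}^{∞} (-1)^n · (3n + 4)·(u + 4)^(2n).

The ratio of consecutive coefficients is (3(n+1) + 4)/(3n + 4) → 1.
Successive powers of (u + 4) differ by 2, so the series converges when |u + 4|² · 1 < 1, i.e. |u + 4| < √(1) = 1. So R = 1.

R = 1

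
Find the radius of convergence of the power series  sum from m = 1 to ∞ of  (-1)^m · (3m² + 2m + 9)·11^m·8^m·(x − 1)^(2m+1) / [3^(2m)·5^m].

R = 3√110/44

The ratio of consecutive coefficients is [(3(m+1)² + 2(m+1) + 9)/(3m² + 2m + 9)] · 11·8/(9·5) → 88/45.
Since the exponent of (x − 1) increases by 2 each term, convergence requires |x − 1|² < 45/88, hence R = 3√110/44.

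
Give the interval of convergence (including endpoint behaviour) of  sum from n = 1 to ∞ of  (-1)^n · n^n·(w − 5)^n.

Applying the root test, |a_n|^(1/n) = n → ∞.
The root grows without bound, so R = 0 (convergence only at w = 5).

{5}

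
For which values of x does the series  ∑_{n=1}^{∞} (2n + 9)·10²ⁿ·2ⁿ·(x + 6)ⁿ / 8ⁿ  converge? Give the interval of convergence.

(-151/25, -149/25)

The ratio of consecutive coefficients is [(2(n+1) + 9)/(2n + 9)] · 100·2/8 → 25.
The series converges when 25 · |x + 6| < 1, giving R = 1/25.
Check x = -149/25: the n-th term does not approach 0; divergence by the term test.
At x = -151/25: the terms do not tend to 0, so the series diverges.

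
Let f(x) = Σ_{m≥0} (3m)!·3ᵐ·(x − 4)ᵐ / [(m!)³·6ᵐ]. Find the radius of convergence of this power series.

By the ratio test, |a_{m+1}/a_m| = (3m+1)·(3m+2)·(3m+3)/(m+1)³ · 3/6 → 27/2.
The series converges when 27/2 · |x − 4| < 1, giving R = 2/27.

R = 2/27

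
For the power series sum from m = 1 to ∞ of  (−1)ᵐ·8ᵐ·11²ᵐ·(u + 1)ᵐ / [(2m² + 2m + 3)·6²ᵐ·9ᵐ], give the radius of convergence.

Apply the ratio test: |a_{m+1}| / |a_m| = [(2m² + 2m + 3)/(2(m+1)² + 2(m+1) + 3)] · 8·121/(36·9), which tends to 242/81 as m → ∞.
Hence the series converges for |u + 1| < 1/(242/81) = 81/242, so the radius of convergence is 81/242.

R = 81/242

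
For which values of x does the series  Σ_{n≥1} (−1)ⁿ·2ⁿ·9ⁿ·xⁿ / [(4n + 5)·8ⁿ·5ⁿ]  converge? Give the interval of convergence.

Ratio test: |a_{n+1}/a_n| = [(4n + 5)/(4(n+1) + 5)] · 2·9/(8·5) → 9/20 as n → ∞.
Thus R = 1/(9/20) = 20/9.
Endpoint x = 20/9: the terms alternate in sign and decrease monotonically to 0 in absolute value (size ~ c/n), so the alternating series test gives convergence.
Check x = -20/9: the terms are asymptotic to a nonzero constant times 1/n, so the series diverges by limit comparison with Σ 1/n.

(-20/9, 20/9]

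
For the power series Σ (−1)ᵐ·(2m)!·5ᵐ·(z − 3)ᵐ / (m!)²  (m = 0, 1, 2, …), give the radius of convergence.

R = 1/20

Apply the ratio test: |a_{m+1}| / |a_m| = (2m+1)·(2m+2)/(m+1)² · 5, which tends to 20 as m → ∞.
Convergence for |z − 3| · 20 < 1, i.e. |z − 3| < 1/20. So R = 1/20.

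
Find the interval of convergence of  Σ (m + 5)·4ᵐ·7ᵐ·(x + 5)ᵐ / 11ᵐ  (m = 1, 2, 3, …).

The ratio of consecutive coefficients is [((m+1) + 5)/(m + 5)] · 4·7/11 → 28/11.
Hence the series converges for |x + 5| < 1/(28/11) = 11/28, so the radius of convergence is 11/28.
When x = -129/28, the terms have absolute value of order m, which does not tend to 0, so the series diverges by the divergence test.
Check x = -151/28: the terms do not tend to 0, so the series diverges.

(-151/28, -129/28)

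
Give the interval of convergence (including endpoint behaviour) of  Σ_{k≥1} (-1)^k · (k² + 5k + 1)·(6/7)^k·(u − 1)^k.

(-1/6, 13/6)

Ratio test: |a_{k+1}/a_k| = [((k+1)² + 5(k+1) + 1)/(k² + 5k + 1)] · 6/7 → 6/7 as k → ∞.
Hence the series converges for |u − 1| < 1/(6/7) = 7/6, so the radius of convergence is 7/6.
Endpoint u = 13/6: the k-th term does not approach 0; divergence by the term test.
Check u = -1/6: the terms do not tend to 0, so the series diverges.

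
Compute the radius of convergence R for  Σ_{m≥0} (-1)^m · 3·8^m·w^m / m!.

R = ∞

Apply the ratio test: |a_{m+1}| / |a_m| = 3/3 · 8 · 1/(m+1), which tends to 0 as m → ∞.
The limit is 0, so the series converges for all w; R = ∞.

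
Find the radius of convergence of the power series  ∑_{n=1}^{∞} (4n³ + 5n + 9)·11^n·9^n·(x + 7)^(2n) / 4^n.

R = 2√11/33

By the ratio test, |a_{n+1}/a_n| = [(4(n+1)³ + 5(n+1) + 9)/(4n³ + 5n + 9)] · 11·9/4 → 99/4.
Writing y = (x + 7)², the series in y has radius 4/99, so |x + 7| < √(4/99) and R = 2√11/33.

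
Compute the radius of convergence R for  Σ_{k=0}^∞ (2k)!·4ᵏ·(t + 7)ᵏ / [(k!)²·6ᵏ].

R = 3/8

Ratio test: |a_{k+1}/a_k| = (2k+1)·(2k+2)/(k+1)² · 4/6 → 8/3 as k → ∞.
The series converges when 8/3 · |t + 7| < 1, giving R = 3/8.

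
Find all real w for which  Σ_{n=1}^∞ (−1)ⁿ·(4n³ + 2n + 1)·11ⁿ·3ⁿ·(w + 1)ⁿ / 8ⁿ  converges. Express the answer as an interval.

(-41/33, -25/33)

The ratio of consecutive coefficients is [(4(n+1)³ + 2(n+1) + 1)/(4n³ + 2n + 1)] · 11·3/8 → 33/8.
Hence the series converges for |w + 1| < 1/(33/8) = 8/33, so the radius of convergence is 8/33.
Endpoint w = -25/33: the terms have absolute value of order n³, which does not tend to 0, so the series diverges by the divergence test.
At w = -41/33: the n-th term does not approach 0; divergence by the term test.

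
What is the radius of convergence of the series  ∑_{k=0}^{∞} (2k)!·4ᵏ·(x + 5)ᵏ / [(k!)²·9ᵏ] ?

Ratio test: |a_{k+1}/a_k| = (2k+1)·(2k+2)/(k+1)² · 4/9 → 16/9 as k → ∞.
The series converges when 16/9 · |x + 5| < 1, giving R = 9/16.

R = 9/16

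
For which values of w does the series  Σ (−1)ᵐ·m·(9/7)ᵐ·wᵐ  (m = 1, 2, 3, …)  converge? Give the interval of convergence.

(-7/9, 7/9)

Apply the ratio test: |a_{m+1}| / |a_m| = [(m+1)/m] · 9/7, which tends to 9/7 as m → ∞.
The series converges when 9/7 · |w| < 1, giving R = 7/9.
Check w = 7/9: the terms have absolute value of order m, which does not tend to 0, so the series diverges by the divergence test.
When w = -7/9, the m-th term does not approach 0; divergence by the term test.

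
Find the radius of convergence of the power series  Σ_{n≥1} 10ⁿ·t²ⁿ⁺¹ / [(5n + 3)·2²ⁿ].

Ratio test: |a_{n+1}/a_n| = [(5n + 3)/(5(n+1) + 3)] · 10/4 → 5/2 as n → ∞.
Successive powers of t differ by 2, so the series converges when |t|² · 5/2 < 1, i.e. |t| < √(2/5). So R = √10/5.

R = √10/5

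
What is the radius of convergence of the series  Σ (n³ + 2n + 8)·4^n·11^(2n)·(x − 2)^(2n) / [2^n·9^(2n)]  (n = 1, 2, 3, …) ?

R = 9√2/22

Ratio test: |a_{n+1}/a_n| = [((n+1)³ + 2(n+1) + 8)/(n³ + 2n + 8)] · 4·121/(2·81) → 242/81 as n → ∞.
Since the exponent of (x − 2) increases by 2 each term, convergence requires |x − 2|² < 81/242, hence R = 9√2/22.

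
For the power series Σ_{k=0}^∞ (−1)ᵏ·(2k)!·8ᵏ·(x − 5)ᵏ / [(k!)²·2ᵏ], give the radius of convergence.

R = 1/16

Apply the ratio test: |a_{k+1}| / |a_k| = (2k+1)·(2k+2)/(k+1)² · 8/2, which tends to 16 as k → ∞.
Hence the series converges for |x − 5| < 1/(16) = 1/16, so the radius of convergence is 1/16.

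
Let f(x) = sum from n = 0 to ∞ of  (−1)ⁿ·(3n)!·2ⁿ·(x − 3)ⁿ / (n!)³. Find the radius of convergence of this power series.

Apply the ratio test: |a_{n+1}| / |a_n| = (3n+1)·(3n+2)·(3n+3)/(n+1)³ · 2, which tends to 54 as n → ∞.
The series converges when 54 · |x − 3| < 1, giving R = 1/54.

R = 1/54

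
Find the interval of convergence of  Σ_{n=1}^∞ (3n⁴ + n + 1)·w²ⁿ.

(-1, 1)

Ratio test: |a_{n+1}/a_n| = (3(n+1)⁴ + (n+1) + 1)/(3n⁴ + n + 1) → 1 as n → ∞.
Successive powers of w differ by 2, so the series converges when |w|² · 1 < 1, i.e. |w| < √(1) = 1. So R = 1.
At w = 1: the terms have absolute value of order n⁴, which does not tend to 0, so the series diverges by the divergence test.
Check w = -1: the terms do not tend to 0, so the series diverges.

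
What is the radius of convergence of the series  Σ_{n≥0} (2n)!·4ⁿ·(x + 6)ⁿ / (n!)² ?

By the ratio test, |a_{n+1}/a_n| = (2n+1)·(2n+2)/(n+1)² · 4 → 16.
Convergence for |x + 6| · 16 < 1, i.e. |x + 6| < 1/16. So R = 1/16.

R = 1/16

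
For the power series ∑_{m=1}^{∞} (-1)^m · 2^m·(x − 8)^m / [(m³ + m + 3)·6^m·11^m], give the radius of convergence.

The ratio of consecutive coefficients is [(m³ + m + 3)/((m+1)³ + (m+1) + 3)] · 2/(6·11) → 1/33.
Convergence for |x − 8| · 1/33 < 1, i.e. |x − 8| < 33. So R = 33.

R = 33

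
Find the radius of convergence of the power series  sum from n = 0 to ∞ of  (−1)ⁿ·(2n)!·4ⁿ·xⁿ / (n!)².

R = 1/16

By the ratio test, |a_{n+1}/a_n| = (2n+1)·(2n+2)/(n+1)² · 4 → 16.
The series converges when 16 · |x| < 1, giving R = 1/16.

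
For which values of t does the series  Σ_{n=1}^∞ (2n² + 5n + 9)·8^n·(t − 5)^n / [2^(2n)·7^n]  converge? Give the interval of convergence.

(3/2, 17/2)

Apply the ratio test: |a_{n+1}| / |a_n| = [(2(n+1)² + 5(n+1) + 9)/(2n² + 5n + 9)] · 8/(4·7), which tends to 2/7 as n → ∞.
The series converges when 2/7 · |t − 5| < 1, giving R = 7/2.
At t = 17/2: the n-th term does not approach 0; divergence by the term test.
Endpoint t = 3/2: the n-th term does not approach 0; divergence by the term test.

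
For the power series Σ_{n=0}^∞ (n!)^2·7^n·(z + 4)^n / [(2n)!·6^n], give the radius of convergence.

Ratio test: |a_{n+1}/a_n| = (n+1)²/[(2n+1)·(2n+2)] · 7/6 → 7/24 as n → ∞.
Hence the series converges for |z + 4| < 1/(7/24) = 24/7, so the radius of convergence is 24/7.

R = 24/7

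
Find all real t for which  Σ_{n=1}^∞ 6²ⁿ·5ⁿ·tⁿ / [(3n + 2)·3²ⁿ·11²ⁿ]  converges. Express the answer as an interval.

The ratio of consecutive coefficients is [(3n + 2)/(3(n+1) + 2)] · 36·5/(9·121) → 20/121.
The series converges when 20/121 · |t| < 1, giving R = 121/20.
When t = 121/20, the terms behave like c/n; limit comparison with the harmonic series gives divergence.
Endpoint t = -121/20: the terms alternate in sign and decrease monotonically to 0 in absolute value (size ~ c/n), so the alternating series test gives convergence.

[-121/20, 121/20)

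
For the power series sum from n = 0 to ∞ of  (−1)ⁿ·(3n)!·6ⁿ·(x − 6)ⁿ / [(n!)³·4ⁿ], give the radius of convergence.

R = 2/81

By the ratio test, |a_{n+1}/a_n| = (3n+1)·(3n+2)·(3n+3)/(n+1)³ · 6/4 → 81/2.
The series converges when 81/2 · |x − 6| < 1, giving R = 2/81.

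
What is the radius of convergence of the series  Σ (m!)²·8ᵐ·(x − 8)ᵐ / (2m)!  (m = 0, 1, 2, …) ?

R = 1/2

The ratio of consecutive coefficients is (m+1)²/[(2m+1)·(2m+2)] · 8 → 2.
Convergence for |x − 8| · 2 < 1, i.e. |x − 8| < 1/2. So R = 1/2.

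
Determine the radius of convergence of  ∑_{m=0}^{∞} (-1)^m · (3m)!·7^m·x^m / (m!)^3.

R = 1/189

The ratio of consecutive coefficients is (3m+1)·(3m+2)·(3m+3)/(m+1)³ · 7 → 189.
Hence the series converges for |x| < 1/(189) = 1/189, so the radius of convergence is 1/189.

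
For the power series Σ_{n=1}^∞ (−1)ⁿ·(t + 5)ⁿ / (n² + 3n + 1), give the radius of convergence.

Ratio test: |a_{n+1}/a_n| = (n² + 3n + 1)/((n+1)² + 3(n+1) + 1) → 1 as n → ∞.
So the series converges when |t + 5| < 1 and diverges when |t + 5| > 1; R = 1.

R = 1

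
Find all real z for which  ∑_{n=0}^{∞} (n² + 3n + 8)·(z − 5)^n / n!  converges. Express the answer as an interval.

(−∞, ∞)

The ratio of consecutive coefficients is ((n+1)² + 3(n+1) + 8)/(n² + 3n + 8) · 1/(n+1) → 0.
The ratio tends to 0 regardless of z, hence R = ∞.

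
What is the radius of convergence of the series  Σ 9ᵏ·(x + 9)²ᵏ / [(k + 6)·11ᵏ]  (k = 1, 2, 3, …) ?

Apply the ratio test: |a_{k+1}| / |a_k| = [(k + 6)/((k+1) + 6)] · 9/11, which tends to 9/11 as k → ∞.
Writing y = (x + 9)², the series in y has radius 11/9, so |x + 9| < √(11/9) and R = √11/3.

R = √11/3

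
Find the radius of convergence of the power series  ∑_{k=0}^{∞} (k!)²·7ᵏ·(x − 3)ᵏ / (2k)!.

The ratio of consecutive coefficients is (k+1)²/[(2k+1)·(2k+2)] · 7 → 7/4.
The series converges when 7/4 · |x − 3| < 1, giving R = 4/7.

R = 4/7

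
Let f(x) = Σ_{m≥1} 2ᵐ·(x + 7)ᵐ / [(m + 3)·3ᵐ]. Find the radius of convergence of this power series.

The ratio of consecutive coefficients is [(m + 3)/((m+1) + 3)] · 2/3 → 2/3.
Convergence for |x + 7| · 2/3 < 1, i.e. |x + 7| < 3/2. So R = 3/2.

R = 3/2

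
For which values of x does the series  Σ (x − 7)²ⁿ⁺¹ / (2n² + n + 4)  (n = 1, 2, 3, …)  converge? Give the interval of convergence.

The ratio of consecutive coefficients is (2n² + n + 4)/(2(n+1)² + (n+1) + 4) → 1.
Writing y = (x − 7)², the series in y has radius 1, so |x − 7| < √(1) = 1 and R = 1.
At x = 8: the series is dominated by a constant times Σ 1/n², which converges (p = 2 > 1).
At x = 6: the series is dominated by a constant times Σ 1/n², which converges (p = 2 > 1).

[6, 8]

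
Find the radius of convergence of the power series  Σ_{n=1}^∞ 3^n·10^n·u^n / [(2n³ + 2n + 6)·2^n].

By the ratio test, |a_{n+1}/a_n| = [(2n³ + 2n + 6)/(2(n+1)³ + 2(n+1) + 6)] · 3·10/2 → 15.
Convergence for |u| · 15 < 1, i.e. |u| < 1/15. So R = 1/15.

R = 1/15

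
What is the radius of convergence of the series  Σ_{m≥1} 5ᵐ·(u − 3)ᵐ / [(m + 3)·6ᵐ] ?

R = 6/5

The ratio of consecutive coefficients is [(m + 3)/((m+1) + 3)] · 5/6 → 5/6.
Hence the series converges for |u − 3| < 1/(5/6) = 6/5, so the radius of convergence is 6/5.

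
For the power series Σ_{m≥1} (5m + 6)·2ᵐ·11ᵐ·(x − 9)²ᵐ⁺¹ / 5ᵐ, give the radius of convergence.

By the ratio test, |a_{m+1}/a_m| = [(5(m+1) + 6)/(5m + 6)] · 2·11/5 → 22/5.
Since the exponent of (x − 9) increases by 2 each term, convergence requires |x − 9|² < 5/22, hence R = √110/22.

R = √110/22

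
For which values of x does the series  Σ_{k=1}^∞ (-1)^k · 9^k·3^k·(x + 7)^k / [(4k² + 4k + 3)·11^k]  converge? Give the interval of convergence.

[-200/27, -178/27]

Ratio test: |a_{k+1}/a_k| = [(4k² + 4k + 3)/(4(k+1)² + 4(k+1) + 3)] · 9·3/11 → 27/11 as k → ∞.
Convergence for |x + 7| · 27/11 < 1, i.e. |x + 7| < 11/27. So R = 11/27.
When x = -178/27, absolute convergence follows by limit comparison with Σ 1/k².
When x = -200/27, the series is dominated by a constant times Σ 1/k², which converges (p = 2 > 1).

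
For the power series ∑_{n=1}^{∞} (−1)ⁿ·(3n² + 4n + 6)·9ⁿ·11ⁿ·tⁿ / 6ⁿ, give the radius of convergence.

Ratio test: |a_{n+1}/a_n| = [(3(n+1)² + 4(n+1) + 6)/(3n² + 4n + 6)] · 9·11/6 → 33/2 as n → ∞.
Convergence for |t| · 33/2 < 1, i.e. |t| < 2/33. So R = 2/33.

R = 2/33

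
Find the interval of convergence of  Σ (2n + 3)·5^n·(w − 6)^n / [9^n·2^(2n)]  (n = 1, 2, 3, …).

Apply the ratio test: |a_{n+1}| / |a_n| = [(2(n+1) + 3)/(2n + 3)] · 5/(9·4), which tends to 5/36 as n → ∞.
Convergence for |w − 6| · 5/36 < 1, i.e. |w − 6| < 36/5. So R = 36/5.
Endpoint w = 66/5: the terms have absolute value of order n, which does not tend to 0, so the series diverges by the divergence test.
Check w = -6/5: the terms have absolute value of order n, which does not tend to 0, so the series diverges by the divergence test.

(-6/5, 66/5)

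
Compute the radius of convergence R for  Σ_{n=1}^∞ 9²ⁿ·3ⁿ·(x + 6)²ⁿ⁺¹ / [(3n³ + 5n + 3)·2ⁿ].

R = √6/27

The ratio of consecutive coefficients is [(3n³ + 5n + 3)/(3(n+1)³ + 5(n+1) + 3)] · 81·3/2 → 243/2.
Writing y = (x + 6)², the series in y has radius 2/243, so |x + 6| < √(2/243) and R = √6/27.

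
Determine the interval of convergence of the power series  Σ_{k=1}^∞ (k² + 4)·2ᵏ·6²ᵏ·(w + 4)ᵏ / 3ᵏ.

(-97/24, -95/24)

Apply the ratio test: |a_{k+1}| / |a_k| = [((k+1)² + 4)/(k² + 4)] · 2·36/3, which tends to 24 as k → ∞.
The series converges when 24 · |w + 4| < 1, giving R = 1/24.
At w = -95/24: the k-th term does not approach 0; divergence by the term test.
When w = -97/24, the terms have absolute value of order k², which does not tend to 0, so the series diverges by the divergence test.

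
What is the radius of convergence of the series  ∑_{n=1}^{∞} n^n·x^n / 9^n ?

Applying the root test, |a_n|^(1/n) = n/9 → ∞.
Since the n-th root of |a_n| is unbounded, the series converges only at x = 0; R = 0.

R = 0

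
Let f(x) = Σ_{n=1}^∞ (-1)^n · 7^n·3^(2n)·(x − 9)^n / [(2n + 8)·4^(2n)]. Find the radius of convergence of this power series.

Apply the ratio test: |a_{n+1}| / |a_n| = [(2n + 8)/(2(n+1) + 8)] · 7·9/16, which tends to 63/16 as n → ∞.
Hence the series converges for |x − 9| < 1/(63/16) = 16/63, so the radius of convergence is 16/63.

R = 16/63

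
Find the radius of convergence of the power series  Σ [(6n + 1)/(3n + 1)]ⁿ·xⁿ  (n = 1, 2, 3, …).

Root test: |a_n|^(1/n) = (6n + 1)/(3n + 1) → 2.
Hence the series converges for |x| < 1/(2) = 1/2, so the radius of convergence is 1/2.

R = 1/2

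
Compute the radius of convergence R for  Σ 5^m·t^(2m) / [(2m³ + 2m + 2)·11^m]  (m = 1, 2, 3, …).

Ratio test: |a_{m+1}/a_m| = [(2m³ + 2m + 2)/(2(m+1)³ + 2(m+1) + 2)] · 5/11 → 5/11 as m → ∞.
Successive powers of t differ by 2, so the series converges when |t|² · 5/11 < 1, i.e. |t| < √(11/5). So R = √55/5.

R = √55/5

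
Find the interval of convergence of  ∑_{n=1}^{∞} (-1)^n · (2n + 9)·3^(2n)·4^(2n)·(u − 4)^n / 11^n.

Apply the ratio test: |a_{n+1}| / |a_n| = [(2(n+1) + 9)/(2n + 9)] · 9·16/11, which tends to 144/11 as n → ∞.
Hence the series converges for |u − 4| < 1/(144/11) = 11/144, so the radius of convergence is 11/144.
Check u = 587/144: the terms have absolute value of order n, which does not tend to 0, so the series diverges by the divergence test.
At u = 565/144: the terms do not tend to 0, so the series diverges.

(565/144, 587/144)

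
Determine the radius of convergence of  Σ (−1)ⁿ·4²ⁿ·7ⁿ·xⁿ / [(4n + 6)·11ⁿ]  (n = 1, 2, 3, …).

R = 11/112

The ratio of consecutive coefficients is [(4n + 6)/(4(n+1) + 6)] · 16·7/11 → 112/11.
The series converges when 112/11 · |x| < 1, giving R = 11/112.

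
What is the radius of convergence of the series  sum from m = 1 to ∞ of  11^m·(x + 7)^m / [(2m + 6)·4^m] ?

R = 4/11

The ratio of consecutive coefficients is [(2m + 6)/(2(m+1) + 6)] · 11/4 → 11/4.
The series converges when 11/4 · |x + 7| < 1, giving R = 4/11.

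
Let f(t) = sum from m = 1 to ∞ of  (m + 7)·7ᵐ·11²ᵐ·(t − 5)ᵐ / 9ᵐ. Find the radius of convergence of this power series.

Ratio test: |a_{m+1}/a_m| = [((m+1) + 7)/(m + 7)] · 7·121/9 → 847/9 as m → ∞.
Hence the series converges for |t − 5| < 1/(847/9) = 9/847, so the radius of convergence is 9/847.

R = 9/847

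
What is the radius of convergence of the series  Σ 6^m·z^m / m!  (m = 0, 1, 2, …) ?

The ratio of consecutive coefficients is 6 · 1/(m+1) → 0.
Since the limit is 0 < 1 for every z, the series converges on all of ℝ and R = ∞.

R = ∞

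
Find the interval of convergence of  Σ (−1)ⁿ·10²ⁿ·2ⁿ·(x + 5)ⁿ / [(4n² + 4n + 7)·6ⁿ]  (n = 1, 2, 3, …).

[-503/100, -497/100]

The ratio of consecutive coefficients is [(4n² + 4n + 7)/(4(n+1)² + 4(n+1) + 7)] · 100·2/6 → 100/3.
Hence the series converges for |x + 5| < 1/(100/3) = 3/100, so the radius of convergence is 3/100.
At x = -497/100: the terms are on the order of 1/n², so the series converges absolutely by comparison with the p-series (p = 2 > 1).
At x = -503/100: the series is dominated by a constant times Σ 1/n², which converges (p = 2 > 1).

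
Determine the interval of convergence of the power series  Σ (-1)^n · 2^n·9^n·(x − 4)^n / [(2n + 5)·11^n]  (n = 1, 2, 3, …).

(61/18, 83/18]

The ratio of consecutive coefficients is [(2n + 5)/(2(n+1) + 5)] · 2·9/11 → 18/11.
Hence the series converges for |x − 4| < 1/(18/11) = 11/18, so the radius of convergence is 11/18.
Endpoint x = 83/18: an alternating series whose terms decrease to 0 in absolute value, so it converges by the Leibniz criterion.
Endpoint x = 61/18: the terms behave like c/n; limit comparison with the harmonic series gives divergence.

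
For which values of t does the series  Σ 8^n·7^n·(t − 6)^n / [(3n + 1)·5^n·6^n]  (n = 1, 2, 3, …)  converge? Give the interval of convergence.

Apply the ratio test: |a_{n+1}| / |a_n| = [(3n + 1)/(3(n+1) + 1)] · 8·7/(5·6), which tends to 28/15 as n → ∞.
The series converges when 28/15 · |t − 6| < 1, giving R = 15/28.
When t = 183/28, the terms behave like c/n; limit comparison with the harmonic series gives divergence.
Check t = 153/28: the terms alternate in sign and decrease monotonically to 0 in absolute value (size ~ c/n), so the alternating series test gives convergence.

[153/28, 183/28)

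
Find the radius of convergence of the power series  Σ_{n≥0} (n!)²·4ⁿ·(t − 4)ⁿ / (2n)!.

Ratio test: |a_{n+1}/a_n| = (n+1)²/[(2n+1)·(2n+2)] · 4 → 1 as n → ∞.
Hence R = 1.

R = 1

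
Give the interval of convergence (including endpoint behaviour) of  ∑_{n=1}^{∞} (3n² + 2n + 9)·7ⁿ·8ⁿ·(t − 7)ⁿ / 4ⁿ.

(97/14, 99/14)

Apply the ratio test: |a_{n+1}| / |a_n| = [(3(n+1)² + 2(n+1) + 9)/(3n² + 2n + 9)] · 7·8/4, which tends to 14 as n → ∞.
The series converges when 14 · |t − 7| < 1, giving R = 1/14.
When t = 99/14, the n-th term does not approach 0; divergence by the term test.
Check t = 97/14: the terms have absolute value of order n², which does not tend to 0, so the series diverges by the divergence test.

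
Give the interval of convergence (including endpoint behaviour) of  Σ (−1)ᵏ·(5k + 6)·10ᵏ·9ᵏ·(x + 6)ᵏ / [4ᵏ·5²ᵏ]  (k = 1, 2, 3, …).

(-64/9, -44/9)

By the ratio test, |a_{k+1}/a_k| = [(5(k+1) + 6)/(5k + 6)] · 10·9/(4·25) → 9/10.
Thus R = 1/(9/10) = 10/9.
At x = -44/9: the terms have absolute value of order k, which does not tend to 0, so the series diverges by the divergence test.
At x = -64/9: the terms have absolute value of order k, which does not tend to 0, so the series diverges by the divergence test.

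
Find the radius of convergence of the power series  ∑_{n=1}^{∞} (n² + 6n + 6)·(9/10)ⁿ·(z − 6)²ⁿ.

The ratio of consecutive coefficients is [((n+1)² + 6(n+1) + 6)/(n² + 6n + 6)] · 9/10 → 9/10.
Successive powers of (z − 6) differ by 2, so the series converges when |z − 6|² · 9/10 < 1, i.e. |z − 6| < √(10/9). So R = √10/3.

R = √10/3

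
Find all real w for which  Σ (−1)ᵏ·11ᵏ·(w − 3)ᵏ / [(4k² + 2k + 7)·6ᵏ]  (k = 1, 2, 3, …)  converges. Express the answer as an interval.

Apply the ratio test: |a_{k+1}| / |a_k| = [(4k² + 2k + 7)/(4(k+1)² + 2(k+1) + 7)] · 11/6, which tends to 11/6 as k → ∞.
Thus R = 1/(11/6) = 6/11.
Endpoint w = 39/11: the series is dominated by a constant times Σ 1/k², which converges (p = 2 > 1).
When w = 27/11, absolute convergence follows by limit comparison with Σ 1/k².

[27/11, 39/11]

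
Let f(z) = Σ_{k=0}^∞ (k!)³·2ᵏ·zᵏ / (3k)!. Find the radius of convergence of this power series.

R = 27/2

Apply the ratio test: |a_{k+1}| / |a_k| = (k+1)³/[(3k+1)·(3k+2)·(3k+3)] · 2, which tends to 2/27 as k → ∞.
Thus R = 1/(2/27) = 27/2.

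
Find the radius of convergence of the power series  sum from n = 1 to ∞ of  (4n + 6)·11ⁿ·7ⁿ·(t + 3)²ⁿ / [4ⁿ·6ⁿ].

R = 2√462/77

Apply the ratio test: |a_{n+1}| / |a_n| = [(4(n+1) + 6)/(4n + 6)] · 11·7/(4·6), which tends to 77/24 as n → ∞.
Since the exponent of (t + 3) increases by 2 each term, convergence requires |t + 3|² < 24/77, hence R = 2√462/77.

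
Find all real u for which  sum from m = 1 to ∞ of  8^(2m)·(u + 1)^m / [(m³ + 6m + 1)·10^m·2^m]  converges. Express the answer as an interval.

[-21/16, -11/16]

By the ratio test, |a_{m+1}/a_m| = [(m³ + 6m + 1)/((m+1)³ + 6(m+1) + 1)] · 64/(10·2) → 16/5.
Convergence for |u + 1| · 16/5 < 1, i.e. |u + 1| < 5/16. So R = 5/16.
Endpoint u = -11/16: the terms are on the order of 1/m³, so the series converges absolutely by comparison with the p-series (p = 3 > 1).
Endpoint u = -21/16: the terms are on the order of 1/m³, so the series converges absolutely by comparison with the p-series (p = 3 > 1).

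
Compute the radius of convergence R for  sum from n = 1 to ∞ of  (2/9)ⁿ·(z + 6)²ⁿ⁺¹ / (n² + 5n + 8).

R = 3√2/2

By the ratio test, |a_{n+1}/a_n| = [(n² + 5n + 8)/((n+1)² + 5(n+1) + 8)] · 2/9 → 2/9.
Writing y = (z + 6)², the series in y has radius 9/2, so |z + 6| < √(9/2) and R = 3√2/2.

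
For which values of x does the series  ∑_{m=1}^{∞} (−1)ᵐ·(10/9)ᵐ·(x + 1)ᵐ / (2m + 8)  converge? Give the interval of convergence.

(-19/10, -1/10]

Apply the ratio test: |a_{m+1}| / |a_m| = [(2m + 8)/(2(m+1) + 8)] · 10/9, which tends to 10/9 as m → ∞.
Hence the series converges for |x + 1| < 1/(10/9) = 9/10, so the radius of convergence is 9/10.
At x = -1/10: an alternating series whose terms decrease to 0 in absolute value, so it converges by the Leibniz criterion.
At x = -19/10: the terms behave like c/m; limit comparison with the harmonic series gives divergence.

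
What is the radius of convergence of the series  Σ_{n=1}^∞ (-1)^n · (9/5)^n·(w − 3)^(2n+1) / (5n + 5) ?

R = √5/3

By the ratio test, |a_{n+1}/a_n| = [(5n + 5)/(5(n+1) + 5)] · 9/5 → 9/5.
Writing y = (w − 3)², the series in y has radius 5/9, so |w − 3| < √(5/9) and R = √5/3.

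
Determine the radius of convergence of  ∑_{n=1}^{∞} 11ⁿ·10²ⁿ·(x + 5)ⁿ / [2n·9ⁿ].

R = 9/1100

The ratio of consecutive coefficients is [2n/2(n+1)] · 11·100/9 → 1100/9.
Thus R = 1/(1100/9) = 9/1100.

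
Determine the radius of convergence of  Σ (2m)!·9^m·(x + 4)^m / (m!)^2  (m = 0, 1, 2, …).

By the ratio test, |a_{m+1}/a_m| = (2m+1)·(2m+2)/(m+1)² · 9 → 36.
Thus R = 1/(36) = 1/36.

R = 1/36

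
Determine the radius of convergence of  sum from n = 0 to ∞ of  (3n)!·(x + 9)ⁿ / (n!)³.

R = 1/27

The ratio of consecutive coefficients is (3n+1)·(3n+2)·(3n+3)/(n+1)³ → 27.
Convergence for |x + 9| · 27 < 1, i.e. |x + 9| < 1/27. So R = 1/27.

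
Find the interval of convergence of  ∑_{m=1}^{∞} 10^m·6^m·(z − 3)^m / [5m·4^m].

By the ratio test, |a_{m+1}/a_m| = [5m/5(m+1)] · 10·6/4 → 15.
Convergence for |z − 3| · 15 < 1, i.e. |z − 3| < 1/15. So R = 1/15.
When z = 46/15, comparison with the harmonic series Σ 1/m shows the series diverges.
When z = 44/15, an alternating series whose terms decrease to 0 in absolute value, so it converges by the Leibniz criterion.

[44/15, 46/15)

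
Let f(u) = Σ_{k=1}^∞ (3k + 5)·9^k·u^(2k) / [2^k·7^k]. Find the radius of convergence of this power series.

R = √14/3

Apply the ratio test: |a_{k+1}| / |a_k| = [(3(k+1) + 5)/(3k + 5)] · 9/(2·7), which tends to 9/14 as k → ∞.
Since the exponent of u increases by 2 each term, convergence requires |u|² < 14/9, hence R = √14/3.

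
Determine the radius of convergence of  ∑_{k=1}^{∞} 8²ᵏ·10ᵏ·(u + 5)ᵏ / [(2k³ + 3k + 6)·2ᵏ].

The ratio of consecutive coefficients is [(2k³ + 3k + 6)/(2(k+1)³ + 3(k+1) + 6)] · 64·10/2 → 320.
The series converges when 320 · |u + 5| < 1, giving R = 1/320.

R = 1/320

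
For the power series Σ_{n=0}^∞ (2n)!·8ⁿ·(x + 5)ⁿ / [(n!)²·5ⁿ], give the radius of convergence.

R = 5/32

The ratio of consecutive coefficients is (2n+1)·(2n+2)/(n+1)² · 8/5 → 32/5.
The series converges when 32/5 · |x + 5| < 1, giving R = 5/32.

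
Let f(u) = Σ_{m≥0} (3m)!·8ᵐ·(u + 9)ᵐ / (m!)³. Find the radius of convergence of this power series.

R = 1/216

Apply the ratio test: |a_{m+1}| / |a_m| = (3m+1)·(3m+2)·(3m+3)/(m+1)³ · 8, which tends to 216 as m → ∞.
Hence the series converges for |u + 9| < 1/(216) = 1/216, so the radius of convergence is 1/216.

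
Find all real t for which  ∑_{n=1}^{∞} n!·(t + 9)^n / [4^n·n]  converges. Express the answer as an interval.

The ratio of consecutive coefficients is (n+1) · 1/4 · n/(n+1) → ∞.
The ratio grows without bound, so the series diverges whenever (t + 9) ≠ 0; it converges only at t = -9. R = 0.

{-9}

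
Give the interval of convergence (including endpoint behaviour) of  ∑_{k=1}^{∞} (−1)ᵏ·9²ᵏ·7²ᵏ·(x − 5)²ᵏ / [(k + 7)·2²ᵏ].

Ratio test: |a_{k+1}/a_k| = [(k + 7)/((k+1) + 7)] · 81·49/4 → 3969/4 as k → ∞.
Writing y = (x − 5)², the series in y has radius 4/3969, so |x − 5| < √(4/3969) = 2/63 and R = 2/63.
When x = 317/63, an alternating series whose terms decrease to 0 in absolute value, so it converges by the Leibniz criterion.
At x = 313/63: an alternating series whose terms decrease to 0 in absolute value, so it converges by the Leibniz criterion.

[313/63, 317/63]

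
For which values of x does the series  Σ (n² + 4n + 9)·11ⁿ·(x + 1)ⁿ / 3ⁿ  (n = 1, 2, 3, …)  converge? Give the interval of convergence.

The ratio of consecutive coefficients is [((n+1)² + 4(n+1) + 9)/(n² + 4n + 9)] · 11/3 → 11/3.
The series converges when 11/3 · |x + 1| < 1, giving R = 3/11.
At x = -8/11: the terms do not tend to 0, so the series diverges.
Endpoint x = -14/11: the terms have absolute value of order n², which does not tend to 0, so the series diverges by the divergence test.

(-14/11, -8/11)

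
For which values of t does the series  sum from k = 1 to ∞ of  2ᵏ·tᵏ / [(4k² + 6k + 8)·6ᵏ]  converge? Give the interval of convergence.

[-3, 3]

The ratio of consecutive coefficients is [(4k² + 6k + 8)/(4(k+1)² + 6(k+1) + 8)] · 2/6 → 1/3.
The series converges when 1/3 · |t| < 1, giving R = 3.
When t = 3, the series is dominated by a constant times Σ 1/k², which converges (p = 2 > 1).
At t = -3: the series is dominated by a constant times Σ 1/k², which converges (p = 2 > 1).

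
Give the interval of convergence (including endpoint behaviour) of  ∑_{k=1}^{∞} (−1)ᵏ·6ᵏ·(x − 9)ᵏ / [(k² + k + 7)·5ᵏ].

[49/6, 59/6]

Apply the ratio test: |a_{k+1}| / |a_k| = [(k² + k + 7)/((k+1)² + (k+1) + 7)] · 6/5, which tends to 6/5 as k → ∞.
Convergence for |x − 9| · 6/5 < 1, i.e. |x − 9| < 5/6. So R = 5/6.
Check x = 59/6: absolute convergence follows by limit comparison with Σ 1/k².
Endpoint x = 49/6: the terms are on the order of 1/k², so the series converges absolutely by comparison with the p-series (p = 2 > 1).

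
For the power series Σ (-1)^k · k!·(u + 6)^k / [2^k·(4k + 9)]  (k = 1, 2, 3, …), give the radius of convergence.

R = 0

By the ratio test, |a_{k+1}/a_k| = (k+1) · 1/2 · (4k + 9)/(4(k+1) + 9) → ∞.
The ratio grows without bound, so the series diverges whenever (u + 6) ≠ 0; it converges only at u = -6. R = 0.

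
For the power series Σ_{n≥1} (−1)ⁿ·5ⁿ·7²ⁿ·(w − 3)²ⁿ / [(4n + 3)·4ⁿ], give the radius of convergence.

R = 2√5/35

Ratio test: |a_{n+1}/a_n| = [(4n + 3)/(4(n+1) + 3)] · 5·49/4 → 245/4 as n → ∞.
Writing y = (w − 3)², the series in y has radius 4/245, so |w − 3| < √(4/245) and R = 2√5/35.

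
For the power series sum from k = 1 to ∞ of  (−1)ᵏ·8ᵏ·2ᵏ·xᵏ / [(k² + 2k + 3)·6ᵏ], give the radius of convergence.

R = 3/8

Ratio test: |a_{k+1}/a_k| = [(k² + 2k + 3)/((k+1)² + 2(k+1) + 3)] · 8·2/6 → 8/3 as k → ∞.
Hence the series converges for |x| < 1/(8/3) = 3/8, so the radius of convergence is 3/8.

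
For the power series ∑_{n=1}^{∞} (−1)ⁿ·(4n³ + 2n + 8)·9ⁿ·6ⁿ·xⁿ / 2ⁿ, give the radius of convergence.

R = 1/27

By the ratio test, |a_{n+1}/a_n| = [(4(n+1)³ + 2(n+1) + 8)/(4n³ + 2n + 8)] · 9·6/2 → 27.
The series converges when 27 · |x| < 1, giving R = 1/27.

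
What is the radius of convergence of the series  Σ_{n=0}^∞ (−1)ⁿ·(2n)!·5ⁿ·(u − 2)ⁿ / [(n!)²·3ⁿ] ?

Ratio test: |a_{n+1}/a_n| = (2n+1)·(2n+2)/(n+1)² · 5/3 → 20/3 as n → ∞.
Convergence for |u − 2| · 20/3 < 1, i.e. |u − 2| < 3/20. So R = 3/20.

R = 3/20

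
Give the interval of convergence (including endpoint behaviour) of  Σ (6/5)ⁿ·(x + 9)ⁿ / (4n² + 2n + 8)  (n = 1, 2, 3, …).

By the ratio test, |a_{n+1}/a_n| = [(4n² + 2n + 8)/(4(n+1)² + 2(n+1) + 8)] · 6/5 → 6/5.
Thus R = 1/(6/5) = 5/6.
Endpoint x = -49/6: the terms are on the order of 1/n², so the series converges absolutely by comparison with the p-series (p = 2 > 1).
At x = -59/6: absolute convergence follows by limit comparison with Σ 1/n².

[-59/6, -49/6]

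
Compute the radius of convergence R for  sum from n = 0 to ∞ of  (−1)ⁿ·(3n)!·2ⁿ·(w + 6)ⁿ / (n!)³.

R = 1/54

Apply the ratio test: |a_{n+1}| / |a_n| = (3n+1)·(3n+2)·(3n+3)/(n+1)³ · 2, which tends to 54 as n → ∞.
Convergence for |w + 6| · 54 < 1, i.e. |w + 6| < 1/54. So R = 1/54.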